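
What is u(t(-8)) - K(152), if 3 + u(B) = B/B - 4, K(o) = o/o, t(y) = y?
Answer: -7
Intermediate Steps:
K(o) = 1
u(B) = -6 (u(B) = -3 + (B/B - 4) = -3 + (1 - 4) = -3 - 3 = -6)
u(t(-8)) - K(152) = -6 - 1*1 = -6 - 1 = -7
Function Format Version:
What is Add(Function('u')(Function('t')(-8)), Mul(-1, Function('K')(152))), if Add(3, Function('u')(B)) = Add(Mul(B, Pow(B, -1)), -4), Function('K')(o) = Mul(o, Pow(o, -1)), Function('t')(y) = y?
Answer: -7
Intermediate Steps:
Function('K')(o) = 1
Function('u')(B) = -6 (Function('u')(B) = Add(-3, Add(Mul(B, Pow(B, -1)), -4)) = Add(-3, Add(1, -4)) = Add(-3, -3) = -6)
Add(Function('u')(Function('t')(-8)), Mul(-1, Function('K')(152))) = Add(-6, Mul(-1, 1)) = Add(-6, -1) = -7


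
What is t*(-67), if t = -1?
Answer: 67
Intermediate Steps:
t*(-67) = -1*(-67) = 67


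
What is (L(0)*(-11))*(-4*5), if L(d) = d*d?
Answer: 0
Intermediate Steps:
L(d) = d²
(L(0)*(-11))*(-4*5) = (0²*(-11))*(-4*5) = (0*(-11))*(-20) = 0*(-20) = 0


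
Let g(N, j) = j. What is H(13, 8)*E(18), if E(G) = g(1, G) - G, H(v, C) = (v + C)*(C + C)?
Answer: 0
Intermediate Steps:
H(v, C) = 2*C*(C + v) (H(v, C) = (C + v)*(2*C) = 2*C*(C + v))
E(G) = 0 (E(G) = G - G = 0)
H(13, 8)*E(18) = (2*8*(8 + 13))*0 = (2*8*21)*0 = 336*0 = 0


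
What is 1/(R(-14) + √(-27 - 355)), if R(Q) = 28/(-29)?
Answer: -406/161023 - 841*I*√382/322046 ≈ -0.0025214 - 0.05104*I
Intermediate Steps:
R(Q) = -28/29 (R(Q) = 28*(-1/29) = -28/29)
1/(R(-14) + √(-27 - 355)) = 1/(-28/29 + √(-27 - 355)) = 1/(-28/29 + √(-382)) = 1/(-28/29 + I*√382)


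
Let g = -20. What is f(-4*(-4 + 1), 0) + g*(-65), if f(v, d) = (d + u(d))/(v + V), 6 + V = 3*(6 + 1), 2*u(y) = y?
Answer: 1300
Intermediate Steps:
u(y) = y/2
V = 15 (V = -6 + 3*(6 + 1) = -6 + 3*7 = -6 + 21 = 15)
f(v, d) = 3*d/(2*(15 + v)) (f(v, d) = (d + d/2)/(v + 15) = (3*d/2)/(15 + v) = 3*d/(2*(15 + v)))
f(-4*(-4 + 1), 0) + g*(-65) = (3/2)*0/(15 - 4*(-4 + 1)) - 20*(-65) = (3/2)*0/(15 - 4*(-3)) + 1300 = (3/2)*0/(15 + 12) + 1300 = (3/2)*0/27 + 1300 = (3/2)*0*(1/27) + 1300 = 0 + 1300 = 1300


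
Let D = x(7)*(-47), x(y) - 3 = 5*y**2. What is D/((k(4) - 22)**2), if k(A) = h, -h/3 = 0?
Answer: -2914/121 ≈ -24.083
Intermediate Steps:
x(y) = 3 + 5*y**2
h = 0 (h = -3*0 = 0)
k(A) = 0
D = -11656 (D = (3 + 5*7**2)*(-47) = (3 + 5*49)*(-47) = (3 + 245)*(-47) = 248*(-47) = -11656)
D/((k(4) - 22)**2) = -11656/(0 - 22)**2 = -11656/((-22)**2) = -11656/484 = -11656*1/484 = -2914/121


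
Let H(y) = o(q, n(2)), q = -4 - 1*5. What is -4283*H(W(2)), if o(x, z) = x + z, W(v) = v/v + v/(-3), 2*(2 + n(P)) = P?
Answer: 42830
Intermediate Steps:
n(P) = -2 + P/2
q = -9 (q = -4 - 5 = -9)
W(v) = 1 - v/3 (W(v) = 1 + v*(-⅓) = 1 - v/3)
H(y) = -10 (H(y) = -9 + (-2 + (½)*2) = -9 + (-2 + 1) = -9 - 1 = -10)
-4283*H(W(2)) = -4283*(-10) = 42830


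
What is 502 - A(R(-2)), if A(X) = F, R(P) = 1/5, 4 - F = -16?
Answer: 482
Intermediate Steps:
F = 20 (F = 4 - 1*(-16) = 4 + 16 = 20)
R(P) = ⅕
A(X) = 20
502 - A(R(-2)) = 502 - 1*20 = 502 - 20 = 482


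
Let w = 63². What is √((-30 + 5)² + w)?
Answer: √4594 ≈ 67.779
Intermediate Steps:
w = 3969
√((-30 + 5)² + w) = √((-30 + 5)² + 3969) = √((-25)² + 3969) = √(625 + 3969) = √4594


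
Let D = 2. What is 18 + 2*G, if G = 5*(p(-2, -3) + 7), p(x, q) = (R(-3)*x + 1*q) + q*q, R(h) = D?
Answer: 108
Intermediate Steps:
R(h) = 2
p(x, q) = q + q² + 2*x (p(x, q) = (2*x + 1*q) + q*q = (2*x + q) + q² = (q + 2*x) + q² = q + q² + 2*x)
G = 45 (G = 5*((-3 + (-3)² + 2*(-2)) + 7) = 5*((-3 + 9 - 4) + 7) = 5*(2 + 7) = 5*9 = 45)
18 + 2*G = 18 + 2*45 = 18 + 90 = 108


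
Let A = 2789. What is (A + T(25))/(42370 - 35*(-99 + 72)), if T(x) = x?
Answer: 2814/43315 ≈ 0.064966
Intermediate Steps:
(A + T(25))/(42370 - 35*(-99 + 72)) = (2789 + 25)/(42370 - 35*(-99 + 72)) = 2814/(42370 - 35*(-27)) = 2814/(42370 + 945) = 2814/43315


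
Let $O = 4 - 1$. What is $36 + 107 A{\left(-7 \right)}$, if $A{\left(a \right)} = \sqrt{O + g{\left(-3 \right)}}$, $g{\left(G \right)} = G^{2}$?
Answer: $36 + 214 \sqrt{3} \approx 406.66$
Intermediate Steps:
$O = 3$ ($O = 4 - 1 = 3$)
$A{\left(a \right)} = 2 \sqrt{3}$ ($A{\left(a \right)} = \sqrt{3 + \left(-3\right)^{2}} = \sqrt{3 + 9} = \sqrt{12} = 2 \sqrt{3}$)
$36 + 107 A{\left(-7 \right)} = 36 + 107 \cdot 2 \sqrt{3} = 36 + 214 \sqrt{3}$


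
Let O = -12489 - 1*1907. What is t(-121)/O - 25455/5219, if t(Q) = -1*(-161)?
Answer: -367290439/75132724 ≈ -4.8886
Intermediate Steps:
O = -14396 (O = -12489 - 1907 = -14396)
t(Q) = 161
t(-121)/O - 25455/5219 = 161/(-14396) - 25455/5219 = 161*(-1/14396) - 25455*1/5219 = -161/14396 - 25455/5219 = -367290439/75132724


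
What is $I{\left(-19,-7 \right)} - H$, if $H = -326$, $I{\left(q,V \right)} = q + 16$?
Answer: $323$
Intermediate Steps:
$I{\left(q,V \right)} = 16 + q$
$I{\left(-19,-7 \right)} - H = \left(16 - 19\right) - -326 = -3 + 326 = 323$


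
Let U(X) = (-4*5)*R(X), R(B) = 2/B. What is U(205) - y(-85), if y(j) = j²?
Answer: -296233/41 ≈ -7225.2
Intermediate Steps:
U(X) = -40/X (U(X) = (-4*5)*(2/X) = -40/X)
U(205) - y(-85) = -40/205 - 1*(-85)² = -40*1/205 - 1*7225 = -8/41 - 7225 = -296233/41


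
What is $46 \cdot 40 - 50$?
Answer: $1790$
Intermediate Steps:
$46 \cdot 40 - 50 = 1840 - 50 = 1790$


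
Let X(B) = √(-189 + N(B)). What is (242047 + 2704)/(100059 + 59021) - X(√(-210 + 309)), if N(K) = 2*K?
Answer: 244751/159080 - √(-189 + 6*√11) ≈ 1.5385 - 13.004*I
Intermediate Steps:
X(B) = √(-189 + 2*B)
(242047 + 2704)/(100059 + 59021) - X(√(-210 + 309)) = (242047 + 2704)/(100059 + 59021) - √(-189 + 2*√(-210 + 309)) = 244751/159080 - √(-189 + 2*√99) = 244751*(1/159080) - √(-189 + 2*(3*√11)) = 244751/159080 - √(-189 + 6*√11)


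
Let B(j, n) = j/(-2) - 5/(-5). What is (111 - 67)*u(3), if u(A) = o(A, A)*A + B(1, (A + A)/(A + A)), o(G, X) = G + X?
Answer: 814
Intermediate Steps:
B(j, n) = 1 - j/2 (B(j, n) = j*(-1/2) - 5*(-1/5) = -j/2 + 1 = 1 - j/2)
u(A) = 1/2 + 2*A**2 (u(A) = (A + A)*A + (1 - 1/2*1) = (2*A)*A + (1 - 1/2) = 2*A**2 + 1/2 = 1/2 + 2*A**2)
(111 - 67)*u(3) = (111 - 67)*(1/2 + 2*3**2) = 44*(1/2 + 2*9) = 44*(1/2 + 18) = 44*(37/2) = 814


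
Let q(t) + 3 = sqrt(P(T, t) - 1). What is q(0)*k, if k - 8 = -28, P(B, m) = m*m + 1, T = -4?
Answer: 60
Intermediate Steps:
P(B, m) = 1 + m**2 (P(B, m) = m**2 + 1 = 1 + m**2)
k = -20 (k = 8 - 28 = -20)
q(t) = -3 + sqrt(t**2) (q(t) = -3 + sqrt((1 + t**2) - 1) = -3 + sqrt(t**2))
q(0)*k = (-3 + sqrt(0**2))*(-20) = (-3 + sqrt(0))*(-20) = (-3 + 0)*(-20) = -3*(-20) = 60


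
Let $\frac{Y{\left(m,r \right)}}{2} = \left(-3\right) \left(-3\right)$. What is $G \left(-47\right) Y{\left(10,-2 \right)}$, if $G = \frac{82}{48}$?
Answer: $- \frac{5781}{4} \approx -1445.3$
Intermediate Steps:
$Y{\left(m,r \right)} = 18$ ($Y{\left(m,r \right)} = 2 \left(\left(-3\right) \left(-3\right)\right) = 2 \cdot 9 = 18$)
$G = \frac{41}{24}$ ($G = 82 \cdot \frac{1}{48} = \frac{41}{24} \approx 1.7083$)
$G \left(-47\right) Y{\left(10,-2 \right)} = \frac{41}{24} \left(-47\right) 18 = \left(- \frac{1927}{24}\right) 18 = - \frac{5781}{4}$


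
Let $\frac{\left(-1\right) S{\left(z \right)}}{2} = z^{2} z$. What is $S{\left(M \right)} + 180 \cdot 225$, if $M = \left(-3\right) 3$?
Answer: $41958$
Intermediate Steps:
$M = -9$
$S{\left(z \right)} = - 2 z^{3}$ ($S{\left(z \right)} = - 2 z^{2} z = - 2 z^{3}$)
$S{\left(M \right)} + 180 \cdot 225 = - 2 \left(-9\right)^{3} + 180 \cdot 225 = \left(-2\right) \left(-729\right) + 40500 = 1458 + 40500 = 41958$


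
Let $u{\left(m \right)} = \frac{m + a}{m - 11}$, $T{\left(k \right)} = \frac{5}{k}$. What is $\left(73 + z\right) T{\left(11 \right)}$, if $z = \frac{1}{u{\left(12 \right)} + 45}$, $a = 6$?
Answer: $\frac{23000}{693} \approx 33.189$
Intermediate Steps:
$u{\left(m \right)} = \frac{6 + m}{-11 + m}$ ($u{\left(m \right)} = \frac{m + 6}{m - 11} = \frac{6 + m}{-11 + m}$)
$z = \frac{1}{63}$ ($z = \frac{1}{\frac{6 + 12}{-11 + 12} + 45} = \frac{1}{1^{-1} \cdot 18 + 45} = \frac{1}{1 \cdot 18 + 45} = \frac{1}{18 + 45} = \frac{1}{63} \approx 0.015873$)
$\left(73 + z\right) T{\left(11 \right)} = \left(73 + \frac{1}{63}\right) \frac{5}{11} = \frac{4600 \cdot 5 \cdot \frac{1}{11}}{63} = \frac{4600}{63} \cdot \frac{5}{11} = \frac{23000}{693}$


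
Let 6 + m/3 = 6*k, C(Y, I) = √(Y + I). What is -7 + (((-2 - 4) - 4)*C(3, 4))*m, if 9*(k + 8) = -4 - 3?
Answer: -7 + 1760*√7 ≈ 4649.5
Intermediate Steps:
C(Y, I) = √(I + Y)
k = -79/9 (k = -8 + (-4 - 3)/9 = -8 + (⅑)*(-7) = -8 - 7/9 = -79/9 ≈ -8.7778)
m = -176 (m = -18 + 3*(6*(-79/9)) = -18 + 3*(-158/3) = -18 - 158 = -176)
-7 + (((-2 - 4) - 4)*C(3, 4))*m = -7 + (((-2 - 4) - 4)*√(4 + 3))*(-176) = -7 + ((-6 - 4)*√7)*(-176) = -7 - 10*√7*(-176) = -7 + 1760*√7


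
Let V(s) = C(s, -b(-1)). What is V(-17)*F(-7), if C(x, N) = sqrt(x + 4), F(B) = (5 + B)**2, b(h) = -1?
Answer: 4*I*sqrt(13) ≈ 14.422*I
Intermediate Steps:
C(x, N) = sqrt(4 + x)
V(s) = sqrt(4 + s)
V(-17)*F(-7) = sqrt(4 - 17)*(5 - 7)**2 = sqrt(-13)*(-2)**2 = (I*sqrt(13))*4 = 4*I*sqrt(13)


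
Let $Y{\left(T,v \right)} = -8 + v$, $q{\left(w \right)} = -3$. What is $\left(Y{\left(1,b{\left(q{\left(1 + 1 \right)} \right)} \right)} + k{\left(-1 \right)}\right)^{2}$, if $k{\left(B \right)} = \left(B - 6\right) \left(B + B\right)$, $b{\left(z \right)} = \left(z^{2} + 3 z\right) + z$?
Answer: $9$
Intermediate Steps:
$b{\left(z \right)} = z^{2} + 4 z$
$k{\left(B \right)} = 2 B \left(-6 + B\right)$ ($k{\left(B \right)} = \left(-6 + B\right) 2 B = 2 B \left(-6 + B\right)$)
$\left(Y{\left(1,b{\left(q{\left(1 + 1 \right)} \right)} \right)} + k{\left(-1 \right)}\right)^{2} = \left(\left(-8 - 3 \left(4 - 3\right)\right) + 2 \left(-1\right) \left(-6 - 1\right)\right)^{2} = \left(\left(-8 - 3\right) + 2 \left(-1\right) \left(-7\right)\right)^{2} = \left(\left(-8 - 3\right) + 14\right)^{2} = \left(-11 + 14\right)^{2} = 3^{2} = 9$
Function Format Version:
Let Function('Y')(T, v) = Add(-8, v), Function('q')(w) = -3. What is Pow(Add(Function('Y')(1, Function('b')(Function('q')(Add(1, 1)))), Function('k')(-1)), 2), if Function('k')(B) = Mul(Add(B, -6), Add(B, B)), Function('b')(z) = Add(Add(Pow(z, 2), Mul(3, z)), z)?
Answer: 9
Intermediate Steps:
Function('b')(z) = Add(Pow(z, 2), Mul(4, z))
Function('k')(B) = Mul(2, B, Add(-6, B)) (Function('k')(B) = Mul(Add(-6, B), Mul(2, B)) = Mul(2, B, Add(-6, B)))
Pow(Add(Function('Y')(1, Function('b')(Function('q')(Add(1, 1)))), Function('k')(-1)), 2) = Pow(Add(Add(-8, Mul(-3, Add(4, -3))), Mul(2, -1, Add(-6, -1))), 2) = Pow(Add(Add(-8, Mul(-3, 1)), Mul(2, -1, -7)), 2) = Pow(Add(Add(-8, -3), 14), 2) = Pow(Add(-11, 14), 2) = Pow(3, 2) = 9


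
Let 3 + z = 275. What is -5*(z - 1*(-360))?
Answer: -3160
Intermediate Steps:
z = 272 (z = -3 + 275 = 272)
-5*(z - 1*(-360)) = -5*(272 - 1*(-360)) = -5*(272 + 360) = -5*632 = -3160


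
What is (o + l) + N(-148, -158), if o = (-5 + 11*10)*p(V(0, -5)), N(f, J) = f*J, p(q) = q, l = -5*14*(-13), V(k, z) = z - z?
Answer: 24294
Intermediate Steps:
V(k, z) = 0
l = 910 (l = -70*(-13) = 910)
N(f, J) = J*f
o = 0 (o = (-5 + 11*10)*0 = (-5 + 110)*0 = 105*0 = 0)
(o + l) + N(-148, -158) = (0 + 910) - 158*(-148) = 910 + 23384 = 24294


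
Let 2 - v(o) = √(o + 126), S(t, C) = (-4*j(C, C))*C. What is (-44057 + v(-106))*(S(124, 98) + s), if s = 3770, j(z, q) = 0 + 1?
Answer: -148817790 - 6756*√5 ≈ -1.4883e+8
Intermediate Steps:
j(z, q) = 1
S(t, C) = -4*C (S(t, C) = (-4*1)*C = -4*C)
v(o) = 2 - √(126 + o) (v(o) = 2 - √(o + 126) = 2 - √(126 + o))
(-44057 + v(-106))*(S(124, 98) + s) = (-44057 + (2 - √(126 - 106)))*(-4*98 + 3770) = (-44057 + (2 - √20))*(-392 + 3770) = (-44057 + (2 - 2*√5))*3378 = (-44055 - 2*√5)*3378 = -148817790 - 6756*√5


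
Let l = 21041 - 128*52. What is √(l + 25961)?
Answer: √40346 ≈ 200.86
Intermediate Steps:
l = 14385 (l = 21041 - 6656 = 14385)
√(l + 25961) = √(14385 + 25961) = √40346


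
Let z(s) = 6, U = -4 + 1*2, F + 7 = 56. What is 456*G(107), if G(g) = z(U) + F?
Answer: 25080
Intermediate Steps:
F = 49 (F = -7 + 56 = 49)
U = -2 (U = -4 + 2 = -2)
G(g) = 55 (G(g) = 6 + 49 = 55)
456*G(107) = 456*55 = 25080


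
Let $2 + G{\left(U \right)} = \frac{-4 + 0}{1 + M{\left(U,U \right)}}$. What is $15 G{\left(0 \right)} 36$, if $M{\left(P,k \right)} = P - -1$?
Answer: $-2160$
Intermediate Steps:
$M{\left(P,k \right)} = 1 + P$ ($M{\left(P,k \right)} = P + 1 = 1 + P$)
$G{\left(U \right)} = -2 - \frac{4}{2 + U}$ ($G{\left(U \right)} = -2 + \frac{-4 + 0}{1 + \left(1 + U\right)} = -2 - \frac{4}{2 + U}$)
$15 G{\left(0 \right)} 36 = 15 \frac{2 \left(-4 - 0\right)}{2 + 0} \cdot 36 = 15 \frac{2 \left(-4 + 0\right)}{2} \cdot 36 = 15 \cdot 2 \cdot \frac{1}{2} \left(-4\right) 36 = 15 \left(-4\right) 36 = \left(-60\right) 36 = -2160$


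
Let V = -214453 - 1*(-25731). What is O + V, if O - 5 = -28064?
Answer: -216781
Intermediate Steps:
O = -28059 (O = 5 - 28064 = -28059)
V = -188722 (V = -214453 + 25731 = -188722)
O + V = -28059 - 188722 = -216781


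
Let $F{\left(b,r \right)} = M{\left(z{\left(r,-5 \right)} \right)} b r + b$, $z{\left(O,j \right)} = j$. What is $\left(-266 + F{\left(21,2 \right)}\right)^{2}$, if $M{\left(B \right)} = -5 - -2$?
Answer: $137641$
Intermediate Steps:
$M{\left(B \right)} = -3$ ($M{\left(B \right)} = -5 + 2 = -3$)
$F{\left(b,r \right)} = b - 3 b r$ ($F{\left(b,r \right)} = - 3 b r + b = b - 3 b r$)
$\left(-266 + F{\left(21,2 \right)}\right)^{2} = \left(-266 + 21 \left(1 - 6\right)\right)^{2} = \left(-266 + 21 \left(-5\right)\right)^{2} = \left(-266 - 105\right)^{2} = \left(-371\right)^{2} = 137641$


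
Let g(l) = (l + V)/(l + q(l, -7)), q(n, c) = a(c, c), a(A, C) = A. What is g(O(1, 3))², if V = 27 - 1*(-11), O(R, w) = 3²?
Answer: 2209/4 ≈ 552.25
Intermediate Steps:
O(R, w) = 9
q(n, c) = c
V = 38 (V = 27 + 11 = 38)
g(l) = (38 + l)/(-7 + l) (g(l) = (l + 38)/(l - 7) = (38 + l)/(-7 + l))
g(O(1, 3))² = ((38 + 9)/(-7 + 9))² = (47/2)² = 2209/4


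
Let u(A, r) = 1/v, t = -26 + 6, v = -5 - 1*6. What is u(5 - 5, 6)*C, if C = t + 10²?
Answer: -80/11 ≈ -7.2727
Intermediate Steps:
v = -11 (v = -5 - 6 = -11)
t = -20
u(A, r) = -1/11 (u(A, r) = 1/(-11) = -1/11)
C = 80 (C = -20 + 10² = -20 + 100 = 80)
u(5 - 5, 6)*C = -1/11*80 = -80/11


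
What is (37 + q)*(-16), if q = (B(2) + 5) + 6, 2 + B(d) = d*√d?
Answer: -736 - 32*√2 ≈ -781.25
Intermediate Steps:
B(d) = -2 + d^(3/2) (B(d) = -2 + d*√d = -2 + d^(3/2))
q = 9 + 2*√2 (q = ((-2 + 2^(3/2)) + 5) + 6 = ((-2 + 2*√2) + 5) + 6 = (3 + 2*√2) + 6 = 9 + 2*√2 ≈ 11.828)
(37 + q)*(-16) = (37 + (9 + 2*√2))*(-16) = (46 + 2*√2)*(-16) = -736 - 32*√2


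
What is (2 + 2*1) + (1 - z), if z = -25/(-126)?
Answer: 605/126 ≈ 4.8016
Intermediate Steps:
z = 25/126 (z = -25*(-1/126) = 25/126 ≈ 0.19841)
(2 + 2*1) + (1 - z) = (2 + 2*1) + (1 - 1*25/126) = (2 + 2) + (1 - 25/126) = 4 + 101/126 = 605/126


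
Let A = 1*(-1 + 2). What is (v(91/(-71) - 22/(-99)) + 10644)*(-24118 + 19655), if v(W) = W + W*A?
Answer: -30349123006/639 ≈ -4.7495e+7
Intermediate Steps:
A = 1 (A = 1*1 = 1)
v(W) = 2*W (v(W) = W + W*1 = W + W = 2*W)
(v(91/(-71) - 22/(-99)) + 10644)*(-24118 + 19655) = (2*(91/(-71) - 22/(-99)) + 10644)*(-24118 + 19655) = (2*(91*(-1/71) - 22*(-1/99)) + 10644)*(-4463) = (2*(-91/71 + 2/9) + 10644)*(-4463) = (2*(-677/639) + 10644)*(-4463) = (-1354/639 + 10644)*(-4463) = (6800162/639)*(-4463) = -30349123006/639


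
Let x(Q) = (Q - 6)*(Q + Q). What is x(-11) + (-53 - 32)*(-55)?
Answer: 5049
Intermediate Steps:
x(Q) = 2*Q*(-6 + Q) (x(Q) = (-6 + Q)*(2*Q) = 2*Q*(-6 + Q))
x(-11) + (-53 - 32)*(-55) = 2*(-11)*(-6 - 11) + (-53 - 32)*(-55) = 2*(-11)*(-17) - 85*(-55) = 374 + 4675 = 5049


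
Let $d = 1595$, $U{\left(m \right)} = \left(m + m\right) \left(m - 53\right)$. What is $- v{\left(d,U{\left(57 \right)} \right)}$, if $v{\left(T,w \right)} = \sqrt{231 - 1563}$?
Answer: $- 6 i \sqrt{37} \approx - 36.497 i$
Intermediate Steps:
$U{\left(m \right)} = 2 m \left(-53 + m\right)$
$v{\left(T,w \right)} = 6 i \sqrt{37}$ ($v{\left(T,w \right)} = \sqrt{-1332} = 6 i \sqrt{37}$)
$- v{\left(d,U{\left(57 \right)} \right)} = - 6 i \sqrt{37}$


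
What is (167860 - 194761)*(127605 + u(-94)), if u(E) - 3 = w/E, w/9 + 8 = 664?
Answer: -161261380224/47 ≈ -3.4311e+9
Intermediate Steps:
w = 5904 (w = -72 + 9*664 = -72 + 5976 = 5904)
u(E) = 3 + 5904/E
(167860 - 194761)*(127605 + u(-94)) = (167860 - 194761)*(127605 + (3 + 5904/(-94))) = -26901*(127605 + (3 + 5904*(-1/94))) = -26901*(127605 + (3 - 2952/47)) = -26901*(127605 - 2811/47) = -26901*5994624/47 = -161261380224/47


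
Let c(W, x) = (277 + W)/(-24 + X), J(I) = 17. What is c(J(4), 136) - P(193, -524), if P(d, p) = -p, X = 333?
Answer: -53874/103 ≈ -523.05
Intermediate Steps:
c(W, x) = 277/309 + W/309 (c(W, x) = (277 + W)/(-24 + 333) = (277 + W)/309 = (277 + W)*(1/309) = 277/309 + W/309)
c(J(4), 136) - P(193, -524) = (277/309 + (1/309)*17) - (-1)*(-524) = (277/309 + 17/309) - 1*524 = 98/103 - 524 = -53874/103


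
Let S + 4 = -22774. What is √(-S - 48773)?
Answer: I*√25995 ≈ 161.23*I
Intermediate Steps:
S = -22778 (S = -4 - 22774 = -22778)
√(-S - 48773) = √(-1*(-22778) - 48773) = √(22778 - 48773) = √(-25995) = I*√25995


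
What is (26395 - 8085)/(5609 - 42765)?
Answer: -9155/18578 ≈ -0.49279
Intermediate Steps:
(26395 - 8085)/(5609 - 42765) = 18310/(-37156) = 18310*(-1/37156) = -9155/18578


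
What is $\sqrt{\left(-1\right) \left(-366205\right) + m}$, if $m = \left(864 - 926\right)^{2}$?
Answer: $\sqrt{370049} \approx 608.32$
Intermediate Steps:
$m = 3844$ ($m = \left(-62\right)^{2} = 3844$)
$\sqrt{\left(-1\right) \left(-366205\right) + m} = \sqrt{\left(-1\right) \left(-366205\right) + 3844} = \sqrt{366205 + 3844} = \sqrt{370049}$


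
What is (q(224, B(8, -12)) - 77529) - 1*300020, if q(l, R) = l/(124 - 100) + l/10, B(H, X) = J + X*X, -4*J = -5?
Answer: -5662759/15 ≈ -3.7752e+5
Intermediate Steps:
J = 5/4 (J = -¼*(-5) = 5/4 ≈ 1.2500)
B(H, X) = 5/4 + X² (B(H, X) = 5/4 + X*X = 5/4 + X²)
q(l, R) = 17*l/120 (q(l, R) = l/24 + l*(⅒) = l*(1/24) + l/10 = l/24 + l/10 = 17*l/120)
(q(224, B(8, -12)) - 77529) - 1*300020 = ((17/120)*224 - 77529) - 1*300020 = (476/15 - 77529) - 300020 = -1162459/15 - 300020 = -5662759/15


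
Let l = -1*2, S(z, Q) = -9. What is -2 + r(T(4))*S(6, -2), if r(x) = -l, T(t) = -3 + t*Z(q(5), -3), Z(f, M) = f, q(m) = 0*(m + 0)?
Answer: -20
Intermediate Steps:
q(m) = 0 (q(m) = 0*m = 0)
l = -2
T(t) = -3 (T(t) = -3 + t*0 = -3 + 0 = -3)
r(x) = 2 (r(x) = -1*(-2) = 2)
-2 + r(T(4))*S(6, -2) = -2 + 2*(-9) = -2 - 18 = -20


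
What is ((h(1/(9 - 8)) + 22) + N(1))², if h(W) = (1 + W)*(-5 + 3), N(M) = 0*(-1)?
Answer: 324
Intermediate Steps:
N(M) = 0
h(W) = -2 - 2*W (h(W) = (1 + W)*(-2) = -2 - 2*W)
((h(1/(9 - 8)) + 22) + N(1))² = (((-2 - 2/(9 - 8)) + 22) + 0)² = (((-2 - 2/1) + 22) + 0)² = (((-2 - 2*1) + 22) + 0)² = (((-2 - 2) + 22) + 0)² = ((-4 + 22) + 0)² = (18 + 0)² = 18² = 324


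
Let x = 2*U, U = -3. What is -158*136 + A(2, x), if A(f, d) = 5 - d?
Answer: -21477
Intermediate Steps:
x = -6 (x = 2*(-3) = -6)
-158*136 + A(2, x) = -158*136 + (5 - 1*(-6)) = -21488 + (5 + 6) = -21488 + 11 = -21477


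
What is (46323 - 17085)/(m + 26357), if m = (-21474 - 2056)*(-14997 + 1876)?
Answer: 29238/308763487 ≈ 9.4694e-5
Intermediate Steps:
m = 308737130 (m = -23530*(-13121) = 308737130)
(46323 - 17085)/(m + 26357) = (46323 - 17085)/(308737130 + 26357) = 29238/308763487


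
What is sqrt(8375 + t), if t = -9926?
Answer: I*sqrt(1551) ≈ 39.383*I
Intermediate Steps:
sqrt(8375 + t) = sqrt(8375 - 9926) = sqrt(-1551) = I*sqrt(1551)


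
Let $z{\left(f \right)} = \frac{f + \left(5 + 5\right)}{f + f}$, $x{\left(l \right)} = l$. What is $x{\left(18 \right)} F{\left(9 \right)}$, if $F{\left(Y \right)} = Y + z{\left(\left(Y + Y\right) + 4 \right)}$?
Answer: $\frac{1926}{11} \approx 175.09$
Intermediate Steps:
$z{\left(f \right)} = \frac{10 + f}{2 f}$ ($z{\left(f \right)} = \frac{f + 10}{2 f} = \left(10 + f\right) \frac{1}{2 f} = \frac{10 + f}{2 f}$)
$F{\left(Y \right)} = Y + \frac{14 + 2 Y}{2 \left(4 + 2 Y\right)}$ ($F{\left(Y \right)} = Y + \frac{10 + \left(\left(Y + Y\right) + 4\right)}{2 \left(\left(Y + Y\right) + 4\right)} = Y + \frac{10 + \left(2 Y + 4\right)}{2 \left(2 Y + 4\right)} = Y + \frac{10 + \left(4 + 2 Y\right)}{2 \left(4 + 2 Y\right)} = Y + \frac{14 + 2 Y}{2 \left(4 + 2 Y\right)}$)
$x{\left(18 \right)} F{\left(9 \right)} = 18 \frac{7 + 9 + 2 \cdot 9 \left(2 + 9\right)}{2 \left(2 + 9\right)} = 18 \frac{7 + 9 + 2 \cdot 9 \cdot 11}{2 \cdot 11} = 18 \cdot \frac{1}{2} \cdot \frac{1}{11} \left(7 + 9 + 198\right) = 18 \cdot \frac{1}{2} \cdot \frac{1}{11} \cdot 214 = 18 \cdot \frac{107}{11} = \frac{1926}{11}$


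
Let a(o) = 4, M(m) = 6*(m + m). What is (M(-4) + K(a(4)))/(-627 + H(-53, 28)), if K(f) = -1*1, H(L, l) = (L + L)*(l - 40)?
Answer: -49/645 ≈ -0.075969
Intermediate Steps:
M(m) = 12*m (M(m) = 6*(2*m) = 12*m)
H(L, l) = 2*L*(-40 + l) (H(L, l) = (2*L)*(-40 + l) = 2*L*(-40 + l))
K(f) = -1
(M(-4) + K(a(4)))/(-627 + H(-53, 28)) = (12*(-4) - 1)/(-627 + 2*(-53)*(-40 + 28)) = (-48 - 1)/(-627 + 2*(-53)*(-12)) = -49/(-627 + 1272) = -49/645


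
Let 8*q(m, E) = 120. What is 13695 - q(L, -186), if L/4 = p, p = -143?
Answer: 13680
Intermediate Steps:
L = -572 (L = 4*(-143) = -572)
q(m, E) = 15 (q(m, E) = (⅛)*120 = 15)
13695 - q(L, -186) = 13695 - 1*15 = 13695 - 15 = 13680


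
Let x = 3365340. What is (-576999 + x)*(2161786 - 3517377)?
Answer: -3779849964531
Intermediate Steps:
(-576999 + x)*(2161786 - 3517377) = (-576999 + 3365340)*(2161786 - 3517377) = 2788341*(-1355591) = -3779849964531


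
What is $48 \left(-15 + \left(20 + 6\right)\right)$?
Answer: $528$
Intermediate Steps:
$48 \left(-15 + \left(20 + 6\right)\right) = 48 \left(-15 + 26\right) = 48 \cdot 11 = 528$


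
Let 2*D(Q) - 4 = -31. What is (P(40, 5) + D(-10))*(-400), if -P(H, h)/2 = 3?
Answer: 7800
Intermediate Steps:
P(H, h) = -6 (P(H, h) = -2*3 = -6)
D(Q) = -27/2 (D(Q) = 2 + (½)*(-31) = 2 - 31/2 = -27/2)
(P(40, 5) + D(-10))*(-400) = (-6 - 27/2)*(-400) = -39/2*(-400) = 7800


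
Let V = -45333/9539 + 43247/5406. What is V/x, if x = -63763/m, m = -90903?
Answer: 5074294393435/1096039933114 ≈ 4.6297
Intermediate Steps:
x = 63763/90903 (x = -63763/(-90903) = -63763*(-1/90903) = 63763/90903 ≈ 0.70144)
V = 167462935/51567834 (V = -45333*1/9539 + 43247*(1/5406) = -45333/9539 + 43247/5406 = 167462935/51567834 ≈ 3.2474)
V/x = 167462935/(51567834*(63763/90903)) = (167462935/51567834)*(90903/63763) = 5074294393435/1096039933114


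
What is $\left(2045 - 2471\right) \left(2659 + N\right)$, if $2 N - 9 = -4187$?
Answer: $-242820$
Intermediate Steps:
$N = -2089$ ($N = \frac{9}{2} + \frac{1}{2} \left(-4187\right) = \frac{9}{2} - \frac{4187}{2} = -2089$)
$\left(2045 - 2471\right) \left(2659 + N\right) = \left(2045 - 2471\right) \left(2659 - 2089\right) = \left(-426\right) 570 = -242820$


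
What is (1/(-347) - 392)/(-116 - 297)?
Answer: 136025/143311 ≈ 0.94916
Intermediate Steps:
(1/(-347) - 392)/(-116 - 297) = (-1/347 - 392)/(-413) = -136025/347*(-1/413) = 136025/143311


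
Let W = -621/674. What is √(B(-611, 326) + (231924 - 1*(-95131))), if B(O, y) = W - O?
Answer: √148850381262/674 ≈ 572.42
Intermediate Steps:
W = -621/674 (W = -621*1/674 = -621/674 ≈ -0.92136)
B(O, y) = -621/674 - O
√(B(-611, 326) + (231924 - 1*(-95131))) = √((-621/674 - 1*(-611)) + (231924 - 1*(-95131))) = √((-621/674 + 611) + (231924 + 95131)) = √(411193/674 + 327055) = √(220846263/674) = √148850381262/674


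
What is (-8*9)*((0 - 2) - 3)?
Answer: 360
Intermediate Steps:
(-8*9)*((0 - 2) - 3) = -72*(-2 - 3) = -72*(-5) = 360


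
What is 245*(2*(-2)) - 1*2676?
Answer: -3656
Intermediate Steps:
245*(2*(-2)) - 1*2676 = 245*(-4) - 2676 = -980 - 2676 = -3656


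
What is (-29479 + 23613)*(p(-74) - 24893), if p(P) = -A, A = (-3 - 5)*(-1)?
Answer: 146069266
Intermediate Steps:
A = 8 (A = -8*(-1) = 8)
p(P) = -8 (p(P) = -1*8 = -8)
(-29479 + 23613)*(p(-74) - 24893) = (-29479 + 23613)*(-8 - 24893) = -5866*(-24901) = 146069266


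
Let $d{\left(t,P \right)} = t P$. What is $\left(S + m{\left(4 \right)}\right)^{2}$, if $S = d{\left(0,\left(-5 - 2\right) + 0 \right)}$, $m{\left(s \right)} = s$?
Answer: $16$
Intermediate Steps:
$d{\left(t,P \right)} = P t$
$S = 0$ ($S = \left(\left(-5 - 2\right) + 0\right) 0 = \left(-7 + 0\right) 0 = \left(-7\right) 0 = 0$)
$\left(S + m{\left(4 \right)}\right)^{2} = \left(0 + 4\right)^{2} = 4^{2} = 16$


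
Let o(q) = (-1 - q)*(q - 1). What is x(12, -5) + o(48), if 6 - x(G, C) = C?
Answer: -2292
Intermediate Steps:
x(G, C) = 6 - C
o(q) = (-1 + q)*(-1 - q) (o(q) = (-1 - q)*(-1 + q) = (-1 + q)*(-1 - q))
x(12, -5) + o(48) = (6 - 1*(-5)) + (1 - 1*48²) = (6 + 5) + (1 - 1*2304) = 11 + (1 - 2304) = 11 - 2303 = -2292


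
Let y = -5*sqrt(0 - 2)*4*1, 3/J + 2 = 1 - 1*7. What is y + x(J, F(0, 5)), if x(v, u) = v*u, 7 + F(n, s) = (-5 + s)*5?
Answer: 21/8 - 20*I*sqrt(2) ≈ 2.625 - 28.284*I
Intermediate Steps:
J = -3/8 (J = 3/(-2 + (1 - 1*7)) = 3/(-2 + (1 - 7)) = 3/(-2 - 6) = 3/(-8) = 3*(-1/8) = -3/8 ≈ -0.37500)
F(n, s) = -32 + 5*s (F(n, s) = -7 + (-5 + s)*5 = -7 + (-25 + 5*s) = -32 + 5*s)
x(v, u) = u*v
y = -20*I*sqrt(2) (y = -5*sqrt(-2)*4*1 = -5*I*sqrt(2)*4*1 = -20*I*sqrt(2)*1 = -20*I*sqrt(2) ≈ -28.284*I)
y + x(J, F(0, 5)) = -20*I*sqrt(2) + (-32 + 5*5)*(-3/8) = -20*I*sqrt(2) + (-32 + 25)*(-3/8) = -20*I*sqrt(2) - 7*(-3/8) = -20*I*sqrt(2) + 21/8 = 21/8 - 20*I*sqrt(2)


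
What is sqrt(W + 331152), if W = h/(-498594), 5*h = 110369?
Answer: sqrt(2058076097883270870)/2492970 ≈ 575.46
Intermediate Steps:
h = 110369/5 (h = (1/5)*110369 = 110369/5 ≈ 22074.)
W = -110369/2492970 (W = (110369/5)/(-498594) = (110369/5)*(-1/498594) = -110369/2492970 ≈ -0.044272)
sqrt(W + 331152) = sqrt(-110369/2492970 + 331152) = sqrt(825551891071/2492970) = sqrt(2058076097883270870)/2492970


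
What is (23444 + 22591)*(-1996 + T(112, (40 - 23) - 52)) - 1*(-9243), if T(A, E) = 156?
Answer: -84695157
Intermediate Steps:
(23444 + 22591)*(-1996 + T(112, (40 - 23) - 52)) - 1*(-9243) = (23444 + 22591)*(-1996 + 156) - 1*(-9243) = 46035*(-1840) + 9243 = -84704400 + 9243 = -84695157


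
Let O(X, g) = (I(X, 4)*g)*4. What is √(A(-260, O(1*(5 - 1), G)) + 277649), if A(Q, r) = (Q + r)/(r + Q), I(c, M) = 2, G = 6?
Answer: 15*√1234 ≈ 526.92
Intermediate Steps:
O(X, g) = 8*g (O(X, g) = (2*g)*4 = 8*g)
A(Q, r) = 1 (A(Q, r) = (Q + r)/(Q + r) = 1)
√(A(-260, O(1*(5 - 1), G)) + 277649) = √(1 + 277649) = √277650 = 15*√1234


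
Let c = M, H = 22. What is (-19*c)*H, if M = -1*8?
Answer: 3344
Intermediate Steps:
M = -8
c = -8
(-19*c)*H = -19*(-8)*22 = 152*22 = 3344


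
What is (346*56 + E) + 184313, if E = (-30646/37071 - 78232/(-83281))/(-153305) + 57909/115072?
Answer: 1008514571433988897466393/4951234871647551360 ≈ 2.0369e+5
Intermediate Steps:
E = 2491662970808499353/4951234871647551360 (E = (-30646*1/37071 - 78232*(-1/83281))*(-1/153305) + 57909*(1/115072) = (-30646/37071 + 7112/7571)*(-1/153305) + 57909/115072 = (31628086/280664541)*(-1/153305) + 57909/115072 = -31628086/43027277458005 + 57909/115072 = 2491662970808499353/4951234871647551360 ≈ 0.50324)
(346*56 + E) + 184313 = (346*56 + 2491662970808499353/4951234871647551360) + 184313 = (19376 + 2491662970808499353/4951234871647551360) + 184313 = 95937618536013763650713/4951234871647551360 + 184313 = 1008514571433988897466393/4951234871647551360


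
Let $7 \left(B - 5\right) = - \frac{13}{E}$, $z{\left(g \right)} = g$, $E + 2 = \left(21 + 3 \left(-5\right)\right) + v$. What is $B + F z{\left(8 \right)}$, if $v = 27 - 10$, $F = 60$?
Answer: $\frac{71282}{147} \approx 484.91$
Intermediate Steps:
$v = 17$ ($v = 27 - 10 = 17$)
$E = 21$ ($E = -2 + \left(\left(21 + 3 \left(-5\right)\right) + 17\right) = -2 + \left(\left(21 - 15\right) + 17\right) = -2 + \left(6 + 17\right) = -2 + 23 = 21$)
$B = \frac{722}{147}$ ($B = 5 + \frac{\left(-13\right) \frac{1}{21}}{7} = 5 + \frac{1}{7} \left(- \frac{13}{21}\right) = 5 - \frac{13}{147} = \frac{722}{147} \approx 4.9116$)
$B + F z{\left(8 \right)} = \frac{722}{147} + 60 \cdot 8 = \frac{722}{147} + 480 = \frac{71282}{147}$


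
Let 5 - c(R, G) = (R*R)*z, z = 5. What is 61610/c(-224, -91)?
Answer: -12322/50175 ≈ -0.24558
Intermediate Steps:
c(R, G) = 5 - 5*R² (c(R, G) = 5 - R*R*5 = 5 - R²*5 = 5 - 5*R²)
61610/c(-224, -91) = 61610/(5 - 5*(-224)²) = 61610/(5 - 5*50176) = 61610/(5 - 250880) = 61610/(-250875) = 61610*(-1/250875) = -12322/50175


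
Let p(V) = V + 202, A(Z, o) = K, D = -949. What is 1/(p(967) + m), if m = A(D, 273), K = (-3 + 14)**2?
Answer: 1/1290 ≈ 0.00077519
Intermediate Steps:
K = 121 (K = 11**2 = 121)
A(Z, o) = 121
p(V) = 202 + V
m = 121
1/(p(967) + m) = 1/((202 + 967) + 121) = 1/(1169 + 121) = 1/1290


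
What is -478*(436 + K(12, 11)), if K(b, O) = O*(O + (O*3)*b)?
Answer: -2348414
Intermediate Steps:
K(b, O) = O*(O + 3*O*b) (K(b, O) = O*(O + (3*O)*b) = O*(O + 3*O*b))
-478*(436 + K(12, 11)) = -478*(436 + 11**2*(1 + 3*12)) = -478*(436 + 121*(1 + 36)) = -478*(436 + 121*37) = -478*(436 + 4477) = -478*4913 = -2348414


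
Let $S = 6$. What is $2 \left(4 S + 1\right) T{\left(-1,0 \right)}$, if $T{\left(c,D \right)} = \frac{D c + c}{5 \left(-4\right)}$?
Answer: $\frac{5}{2} \approx 2.5$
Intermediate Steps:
$T{\left(c,D \right)} = - \frac{c}{20} - \frac{D c}{20}$ ($T{\left(c,D \right)} = \frac{c + D c}{-20} = \left(c + D c\right) \left(- \frac{1}{20}\right) = - \frac{c}{20} - \frac{D c}{20}$)
$2 \left(4 S + 1\right) T{\left(-1,0 \right)} = 2 \left(4 \cdot 6 + 1\right) \left(\left(- \frac{1}{20}\right) \left(-1\right) \left(1 + 0\right)\right) = 2 \left(24 + 1\right) \left(\left(- \frac{1}{20}\right) \left(-1\right) 1\right) = 2 \cdot 25 \cdot \frac{1}{20} = 50 \cdot \frac{1}{20} = \frac{5}{2}$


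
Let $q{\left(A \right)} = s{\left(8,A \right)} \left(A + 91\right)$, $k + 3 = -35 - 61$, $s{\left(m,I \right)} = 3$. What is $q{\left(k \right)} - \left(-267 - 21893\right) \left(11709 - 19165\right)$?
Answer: $-165224984$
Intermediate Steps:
$k = -99$ ($k = -3 - 96 = -99$)
$q{\left(A \right)} = 273 + 3 A$ ($q{\left(A \right)} = 3 \left(A + 91\right) = 3 \left(91 + A\right) = 273 + 3 A$)
$q{\left(k \right)} - \left(-267 - 21893\right) \left(11709 - 19165\right) = \left(273 + 3 \left(-99\right)\right) - \left(-267 - 21893\right) \left(11709 - 19165\right) = \left(273 - 297\right) - \left(-22160\right) \left(-7456\right) = -24 - 165224960 = -165224984$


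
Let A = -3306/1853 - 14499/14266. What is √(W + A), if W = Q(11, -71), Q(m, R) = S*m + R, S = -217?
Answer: I*√1719616796356293646/26434898 ≈ 49.606*I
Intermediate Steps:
A = -74030043/26434898 (A = -3306*1/1853 - 14499*1/14266 = -3306/1853 - 14499/14266 = -74030043/26434898 ≈ -2.8005)
Q(m, R) = R - 217*m (Q(m, R) = -217*m + R = R - 217*m)
W = -2458 (W = -71 - 217*11 = -71 - 2387 = -2458)
√(W + A) = √(-2458 - 74030043/26434898) = √(-65051009327/26434898) = I*√1719616796356293646/26434898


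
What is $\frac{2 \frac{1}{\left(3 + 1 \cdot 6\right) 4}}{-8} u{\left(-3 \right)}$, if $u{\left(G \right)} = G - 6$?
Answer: $\frac{1}{16} \approx 0.0625$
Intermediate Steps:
$u{\left(G \right)} = -6 + G$ ($u{\left(G \right)} = G - 6 = -6 + G$)
$\frac{2 \frac{1}{\left(3 + 1 \cdot 6\right) 4}}{-8} u{\left(-3 \right)} = \frac{2 \frac{1}{\left(3 + 1 \cdot 6\right) 4}}{-8} \left(-6 - 3\right) = - \frac{2 \frac{1}{\left(3 + 6\right) 4}}{8} \left(-9\right) = - \frac{2 \frac{1}{9 \cdot 4}}{8} \left(-9\right) = - \frac{2 \cdot \frac{1}{36}}{8} \left(-9\right) = \left(- \frac{1}{8}\right) \frac{1}{18} \left(-9\right) = \left(- \frac{1}{144}\right) \left(-9\right) = \frac{1}{16}$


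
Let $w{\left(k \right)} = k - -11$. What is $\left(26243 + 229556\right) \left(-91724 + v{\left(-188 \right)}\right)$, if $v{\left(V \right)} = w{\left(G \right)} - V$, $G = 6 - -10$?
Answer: $-23407910691$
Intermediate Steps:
$G = 16$ ($G = 6 + 10 = 16$)
$w{\left(k \right)} = 11 + k$ ($w{\left(k \right)} = k + 11 = 11 + k$)
$v{\left(V \right)} = 27 - V$ ($v{\left(V \right)} = \left(11 + 16\right) - V = 27 - V$)
$\left(26243 + 229556\right) \left(-91724 + v{\left(-188 \right)}\right) = \left(26243 + 229556\right) \left(-91724 + \left(27 - -188\right)\right) = 255799 \left(-91724 + \left(27 + 188\right)\right) = 255799 \left(-91724 + 215\right) = 255799 \left(-91509\right) = -23407910691$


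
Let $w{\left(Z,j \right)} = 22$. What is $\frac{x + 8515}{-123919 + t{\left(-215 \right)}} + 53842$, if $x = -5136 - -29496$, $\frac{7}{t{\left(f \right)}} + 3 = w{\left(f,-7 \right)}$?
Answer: $\frac{126767887643}{2354454} \approx 53842.0$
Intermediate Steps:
$t{\left(f \right)} = \frac{7}{19}$ ($t{\left(f \right)} = \frac{7}{-3 + 22} = \frac{7}{19}$)
$x = 24360$ ($x = -5136 + 29496 = 24360$)
$\frac{x + 8515}{-123919 + t{\left(-215 \right)}} + 53842 = \frac{24360 + 8515}{-123919 + \frac{7}{19}} + 53842 = \frac{32875}{- \frac{2354454}{19}} + 53842 = 32875 \left(- \frac{19}{2354454}\right) + 53842 = - \frac{624625}{2354454} + 53842 = \frac{126767887643}{2354454}$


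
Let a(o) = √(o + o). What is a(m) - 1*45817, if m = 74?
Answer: -45817 + 2*√37 ≈ -45805.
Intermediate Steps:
a(o) = √2*√o (a(o) = √(2*o) = √2*√o)
a(m) - 1*45817 = √2*√74 - 1*45817 = 2*√37 - 45817 = -45817 + 2*√37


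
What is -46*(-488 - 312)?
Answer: 36800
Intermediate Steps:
-46*(-488 - 312) = -46*(-800) = 36800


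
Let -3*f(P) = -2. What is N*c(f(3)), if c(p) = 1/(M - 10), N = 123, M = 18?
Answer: 123/8 ≈ 15.375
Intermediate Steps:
f(P) = 2/3 (f(P) = -1/3*(-2) = 2/3)
c(p) = 1/8 (c(p) = 1/(18 - 10) = 1/8)
N*c(f(3)) = 123*(1/8) = 123/8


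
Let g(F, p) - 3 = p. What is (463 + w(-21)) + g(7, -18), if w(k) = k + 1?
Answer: 428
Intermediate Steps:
g(F, p) = 3 + p
w(k) = 1 + k
(463 + w(-21)) + g(7, -18) = (463 + (1 - 21)) + (3 - 18) = (463 - 20) - 15 = 443 - 15 = 428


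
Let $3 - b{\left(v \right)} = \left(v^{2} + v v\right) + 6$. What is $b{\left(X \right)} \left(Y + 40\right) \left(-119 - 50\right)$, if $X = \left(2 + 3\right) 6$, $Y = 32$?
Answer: $21938904$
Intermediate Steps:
$X = 30$ ($X = 5 \cdot 6 = 30$)
$b{\left(v \right)} = -3 - 2 v^{2}$ ($b{\left(v \right)} = 3 - \left(\left(v^{2} + v v\right) + 6\right) = 3 - \left(\left(v^{2} + v^{2}\right) + 6\right) = 3 - \left(2 v^{2} + 6\right) = 3 - \left(6 + 2 v^{2}\right) = -3 - 2 v^{2}$)
$b{\left(X \right)} \left(Y + 40\right) \left(-119 - 50\right) = \left(-3 - 2 \cdot 30^{2}\right) \left(32 + 40\right) \left(-119 - 50\right) = \left(-3 - 1800\right) 72 \left(-169\right) = \left(-3 - 1800\right) \left(-12168\right) = \left(-1803\right) \left(-12168\right) = 21938904$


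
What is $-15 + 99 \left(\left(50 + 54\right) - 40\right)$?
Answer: $6321$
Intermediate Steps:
$-15 + 99 \left(\left(50 + 54\right) - 40\right) = -15 + 99 \left(104 - 40\right) = -15 + 99 \cdot 64 = -15 + 6336 = 6321$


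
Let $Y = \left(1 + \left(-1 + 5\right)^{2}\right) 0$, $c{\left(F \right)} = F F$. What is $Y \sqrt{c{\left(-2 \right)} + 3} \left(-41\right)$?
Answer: $0$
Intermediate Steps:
$c{\left(F \right)} = F^{2}$
$Y = 0$ ($Y = \left(1 + 4^{2}\right) 0 = \left(1 + 16\right) 0 = 17 \cdot 0 = 0$)
$Y \sqrt{c{\left(-2 \right)} + 3} \left(-41\right) = 0 \sqrt{\left(-2\right)^{2} + 3} \left(-41\right) = 0 \sqrt{4 + 3} \left(-41\right) = 0 \sqrt{7} \left(-41\right) = 0 \left(-41\right) = 0$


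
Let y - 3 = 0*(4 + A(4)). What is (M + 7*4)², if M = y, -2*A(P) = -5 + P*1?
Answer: 961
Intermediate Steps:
A(P) = 5/2 - P/2 (A(P) = -(-5 + P*1)/2 = -(-5 + P)/2 = 5/2 - P/2)
y = 3 (y = 3 + 0*(4 + (5/2 - ½*4)) = 3 + 0*(4 + (5/2 - 2)) = 3 + 0*(4 + ½) = 3 + 0*(9/2) = 3 + 0 = 3)
M = 3
(M + 7*4)² = (3 + 7*4)² = (3 + 28)² = 31² = 961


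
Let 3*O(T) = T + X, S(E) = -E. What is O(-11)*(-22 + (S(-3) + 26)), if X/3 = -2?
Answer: -119/3 ≈ -39.667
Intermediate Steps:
X = -6 (X = 3*(-2) = -6)
O(T) = -2 + T/3 (O(T) = (T - 6)/3 = (-6 + T)/3 = -2 + T/3)
O(-11)*(-22 + (S(-3) + 26)) = (-2 + (⅓)*(-11))*(-22 + (-1*(-3) + 26)) = (-2 - 11/3)*(-22 + (3 + 26)) = -17*(-22 + 29)/3 = -17/3*7 = -119/3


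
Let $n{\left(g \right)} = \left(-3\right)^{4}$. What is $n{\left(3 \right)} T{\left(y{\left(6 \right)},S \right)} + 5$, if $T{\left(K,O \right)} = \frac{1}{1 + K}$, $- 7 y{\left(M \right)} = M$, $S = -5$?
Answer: $572$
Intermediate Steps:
$y{\left(M \right)} = - \frac{M}{7}$
$n{\left(g \right)} = 81$
$n{\left(3 \right)} T{\left(y{\left(6 \right)},S \right)} + 5 = \frac{81}{1 - \frac{6}{7}} + 5 = 81 \frac{1}{\frac{1}{7}} + 5 = 81 \cdot 7 + 5 = 567 + 5 = 572$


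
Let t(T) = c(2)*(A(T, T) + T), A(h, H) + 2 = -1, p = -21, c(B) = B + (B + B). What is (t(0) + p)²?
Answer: 1521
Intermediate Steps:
c(B) = 3*B (c(B) = B + 2*B = 3*B)
A(h, H) = -3 (A(h, H) = -2 - 1 = -3)
t(T) = -18 + 6*T (t(T) = (3*2)*(-3 + T) = 6*(-3 + T) = -18 + 6*T)
(t(0) + p)² = ((-18 + 6*0) - 21)² = ((-18 + 0) - 21)² = (-18 - 21)² = (-39)² = 1521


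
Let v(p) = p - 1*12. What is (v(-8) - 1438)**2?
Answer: 2125764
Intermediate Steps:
v(p) = -12 + p (v(p) = p - 12 = -12 + p)
(v(-8) - 1438)**2 = ((-12 - 8) - 1438)**2 = (-20 - 1438)**2 = (-1458)**2 = 2125764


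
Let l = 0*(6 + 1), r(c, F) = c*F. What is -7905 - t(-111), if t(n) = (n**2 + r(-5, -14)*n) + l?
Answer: -12456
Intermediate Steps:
r(c, F) = F*c
l = 0 (l = 0*7 = 0)
t(n) = n**2 + 70*n (t(n) = (n**2 + (-14*(-5))*n) + 0 = (n**2 + 70*n) + 0 = n**2 + 70*n)
-7905 - t(-111) = -7905 - (-111)*(70 - 111) = -7905 - (-111)*(-41) = -7905 - 1*4551 = -7905 - 4551 = -12456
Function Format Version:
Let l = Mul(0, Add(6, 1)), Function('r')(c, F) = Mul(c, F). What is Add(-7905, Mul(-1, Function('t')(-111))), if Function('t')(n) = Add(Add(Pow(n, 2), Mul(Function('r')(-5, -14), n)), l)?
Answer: -12456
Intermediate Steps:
Function('r')(c, F) = Mul(F, c)
l = 0 (l = Mul(0, 7) = 0)
Function('t')(n) = Add(Pow(n, 2), Mul(70, n)) (Function('t')(n) = Add(Add(Pow(n, 2), Mul(Mul(-14, -5), n)), 0) = Add(Add(Pow(n, 2), Mul(70, n)), 0) = Add(Pow(n, 2), Mul(70, n)))
Add(-7905, Mul(-1, Function('t')(-111))) = Add(-7905, Mul(-1, Mul(-111, Add(70, -111)))) = Add(-7905, Mul(-1, Mul(-111, -41))) = Add(-7905, Mul(-1, 4551)) = Add(-7905, -4551) = -12456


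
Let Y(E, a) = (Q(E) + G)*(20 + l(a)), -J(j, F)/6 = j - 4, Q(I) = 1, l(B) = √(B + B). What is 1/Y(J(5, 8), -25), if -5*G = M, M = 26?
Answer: I/(21*(√2 - 4*I)) ≈ -0.010582 + 0.0037413*I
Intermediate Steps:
l(B) = √2*√B (l(B) = √(2*B) = √2*√B)
G = -26/5 (G = -⅕*26 = -26/5 ≈ -5.2000)
J(j, F) = 24 - 6*j (J(j, F) = -6*(j - 4) = -6*(-4 + j) = 24 - 6*j)
Y(E, a) = -84 - 21*√2*√a/5 (Y(E, a) = (1 - 26/5)*(20 + √2*√a) = -21*(20 + √2*√a)/5 = -84 - 21*√2*√a/5)
1/Y(J(5, 8), -25) = 1/(-84 - 21*√2*√(-25)/5) = 1/(-84 - 21*√2*5*I/5) = 1/(-84 - 21*I*√2)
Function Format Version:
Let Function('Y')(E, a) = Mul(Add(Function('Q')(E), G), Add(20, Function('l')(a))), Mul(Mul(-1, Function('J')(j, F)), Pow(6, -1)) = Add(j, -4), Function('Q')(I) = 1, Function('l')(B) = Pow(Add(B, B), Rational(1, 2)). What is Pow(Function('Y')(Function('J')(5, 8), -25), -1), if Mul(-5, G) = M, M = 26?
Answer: Mul(Rational(1, 21), I, Pow(Add(Pow(2, Rational(1, 2)), Mul(-4, I)), -1)) ≈ Add(-0.010582, Mul(0.0037413, I))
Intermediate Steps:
Function('l')(B) = Mul(Pow(2, Rational(1, 2)), Pow(B, Rational(1, 2))) (Function('l')(B) = Pow(Mul(2, B), Rational(1, 2)) = Mul(Pow(2, Rational(1, 2)), Pow(B, Rational(1, 2))))
G = Rational(-26, 5) (G = Mul(Rational(-1, 5), 26) = Rational(-26, 5) ≈ -5.2000)
Function('J')(j, F) = Add(24, Mul(-6, j)) (Function('J')(j, F) = Mul(-6, Add(j, -4)) = Mul(-6, Add(-4, j)) = Add(24, Mul(-6, j)))
Function('Y')(E, a) = Add(-84, Mul(Rational(-21, 5), Pow(2, Rational(1, 2)), Pow(a, Rational(1, 2)))) (Function('Y')(E, a) = Mul(Add(1, Rational(-26, 5)), Add(20, Mul(Pow(2, Rational(1, 2)), Pow(a, Rational(1, 2))))) = Mul(Rational(-21, 5), Add(20, Mul(Pow(2, Rational(1, 2)), Pow(a, Rational(1, 2))))) = Add(-84, Mul(Rational(-21, 5), Pow(2, Rational(1, 2)), Pow(a, Rational(1, 2)))))
Pow(Function('Y')(Function('J')(5, 8), -25), -1) = Pow(Add(-84, Mul(Rational(-21, 5), Pow(2, Rational(1, 2)), Pow(-25, Rational(1, 2)))), -1) = Pow(Add(-84, Mul(Rational(-21, 5), Pow(2, Rational(1, 2)), Mul(5, I))), -1) = Pow(Add(-84, Mul(-21, I, Pow(2, Rational(1, 2)))), -1)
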